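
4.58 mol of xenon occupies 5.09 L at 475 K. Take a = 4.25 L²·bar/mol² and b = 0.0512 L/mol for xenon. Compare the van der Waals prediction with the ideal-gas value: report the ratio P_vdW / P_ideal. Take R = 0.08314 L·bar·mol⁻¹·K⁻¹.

Ideal: P_ideal = nRT/V = (4.58)(0.08314)(475)/5.09 = 35.5346 bar
vdW: P = nRT/(V − nb) − a n²/V² = 180.871/4.85550 − 89.1497/25.9081 = 37.2507 − 3.44100 = 33.8097 bar
Ratio = 33.8097/35.5346 = 0.9515

P_vdW / P_ideal ≈ 0.9515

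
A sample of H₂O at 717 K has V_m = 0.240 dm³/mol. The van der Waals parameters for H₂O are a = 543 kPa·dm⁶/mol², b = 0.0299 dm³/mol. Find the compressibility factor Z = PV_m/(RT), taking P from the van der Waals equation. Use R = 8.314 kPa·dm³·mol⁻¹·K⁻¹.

P = RT/(V_m − b) − a/V_m² = (8.314)(717)/(0.240 − 0.0299) − 543/(0.240)²
  = 5961.1/0.21010 − 9427.1 = 28373 − 9427.1 = 18946 kPa
Z = PV_m/(RT) = (18946)(0.240)/((8.314)(717)) = 4547.0/5961.1 = 0.7628

Z ≈ 0.7628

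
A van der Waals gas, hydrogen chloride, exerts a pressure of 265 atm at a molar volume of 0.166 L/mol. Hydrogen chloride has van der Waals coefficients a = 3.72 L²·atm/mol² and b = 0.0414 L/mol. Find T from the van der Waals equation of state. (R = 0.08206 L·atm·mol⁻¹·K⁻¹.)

T ≈ 607.4 K

T = (P + a/V_m²)(V_m − b)/R
P + a/V_m² = 265 + 3.72/(0.166)² = 400.00 atm
V_m − b = 0.166 − 0.0414 = 0.12460 L/mol
T = (400.00)(0.12460)/0.08206 = 607.4 K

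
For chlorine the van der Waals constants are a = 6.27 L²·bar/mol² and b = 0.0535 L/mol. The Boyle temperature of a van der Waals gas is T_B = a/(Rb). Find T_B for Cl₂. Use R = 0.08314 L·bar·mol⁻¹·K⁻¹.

For a van der Waals gas the second virial coefficient B₂ = b − a/(RT) vanishes at T_B = a/(Rb).
T_B = 6.27/(0.08314×0.0535) = 6.27/0.0044480 = 1410 K

T_B ≈ 1410 K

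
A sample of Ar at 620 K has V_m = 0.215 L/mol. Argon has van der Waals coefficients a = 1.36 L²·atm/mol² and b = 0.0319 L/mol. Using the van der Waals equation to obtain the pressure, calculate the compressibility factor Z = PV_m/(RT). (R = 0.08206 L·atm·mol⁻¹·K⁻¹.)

P = RT/(V_m − b) − a/V_m² = (0.08206)(620)/(0.215 − 0.0319) − 1.36/(0.215)²
  = 50.877/0.18310 − 29.421 = 277.86 − 29.421 = 248.44 atm
Z = PV_m/(RT) = (248.44)(0.215)/((0.08206)(620)) = 53.415/50.877 = 1.050

Z ≈ 1.050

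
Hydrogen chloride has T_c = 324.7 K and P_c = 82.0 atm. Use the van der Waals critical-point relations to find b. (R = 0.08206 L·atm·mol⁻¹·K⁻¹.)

b ≈ 0.04062 L/mol

From T_c = 8a/(27Rb) and P_c = a/(27b²): b = R T_c/(8 P_c).
b = (0.08206)(324.7)/(8×82.0) = 26.645/656.00 = 0.04062 L/mol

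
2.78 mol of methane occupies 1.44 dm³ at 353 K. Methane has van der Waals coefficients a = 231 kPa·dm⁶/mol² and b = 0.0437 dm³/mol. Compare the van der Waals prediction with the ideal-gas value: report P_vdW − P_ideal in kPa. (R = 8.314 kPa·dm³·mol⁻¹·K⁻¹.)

ΔP ≈ -338.9 kPa

Ideal: P_ideal = nRT/V = (2.78)(8.314)(353)/1.44 = 5665.88 kPa
vdW: P = nRT/(V − nb) − a n²/V² = 8158.86/1.31851 − 1785.26/2.07360 = 6187.94 − 860.947 = 5326.99 kPa
ΔP = 5326.99 − 5665.88 = -338.9 kPa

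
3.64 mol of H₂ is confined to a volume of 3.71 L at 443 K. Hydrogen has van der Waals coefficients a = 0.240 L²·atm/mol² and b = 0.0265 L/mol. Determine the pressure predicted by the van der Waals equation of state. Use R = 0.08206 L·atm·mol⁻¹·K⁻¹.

P = nRT/(V − nb) − a n²/V²
nRT/(V − nb) = (3.64)(0.08206)(443)/(3.71 − 3.64×0.0265) = 132.32/3.6135 = 36.618 atm
a n²/V² = (0.240)(3.64)²/(3.71)² = 0.23103 atm
P = 36.618 − 0.23103 = 36.39 atm

P ≈ 36.39 atm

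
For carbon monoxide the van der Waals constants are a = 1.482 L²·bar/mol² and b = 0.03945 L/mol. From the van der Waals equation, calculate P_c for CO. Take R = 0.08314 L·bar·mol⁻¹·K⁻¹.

For a van der Waals gas, P_c = a/(27b²).
P_c = 1.482/(27×(0.03945)²) = 1.482/0.042020 = 35.27 bar

P_c ≈ 35.27 bar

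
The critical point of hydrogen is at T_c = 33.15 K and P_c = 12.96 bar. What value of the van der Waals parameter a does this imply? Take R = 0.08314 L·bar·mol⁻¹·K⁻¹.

From T_c = 8a/(27Rb) and P_c = a/(27b²): a = 27 R² T_c²/(64 P_c).
a = 27×(0.08314)²×(33.15)²/(64×12.96) = 205.09/829.44 = 0.2473 L²·bar/mol²

a ≈ 0.2473 L²·bar/mol²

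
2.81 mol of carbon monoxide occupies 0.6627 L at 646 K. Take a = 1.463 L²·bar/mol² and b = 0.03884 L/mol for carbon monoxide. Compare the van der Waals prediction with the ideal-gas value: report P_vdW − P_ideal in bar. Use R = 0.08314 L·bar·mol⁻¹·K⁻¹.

ΔP ≈ 18.60 bar

Ideal: P_ideal = nRT/V = (2.81)(0.08314)(646)/0.6627 = 227.736 bar
vdW: P = nRT/(V − nb) − a n²/V² = 150.921/0.553560 − 11.5520/0.439171 = 272.637 − 26.3041 = 246.333 bar
ΔP = 246.333 − 227.736 = 18.60 bar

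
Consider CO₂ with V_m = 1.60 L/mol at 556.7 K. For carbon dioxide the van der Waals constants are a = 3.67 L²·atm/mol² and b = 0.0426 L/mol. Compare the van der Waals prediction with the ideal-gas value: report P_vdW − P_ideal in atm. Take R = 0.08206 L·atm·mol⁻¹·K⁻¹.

Ideal: P_ideal = RT/V_m = (0.08206)(556.7)/1.60 = 28.5518 atm
vdW: P = RT/(V_m − b) − a/V_m² = 45.6828/1.55740 − 3.67/2.56000 = 29.3327 − 1.43359 = 27.8991 atm
ΔP = 27.8991 − 28.5518 = -0.653 atm

ΔP ≈ -0.653 atm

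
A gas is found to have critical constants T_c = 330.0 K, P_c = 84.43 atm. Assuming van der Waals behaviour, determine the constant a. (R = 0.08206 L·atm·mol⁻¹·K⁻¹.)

a ≈ 3.664 L²·atm/mol²

From T_c = 8a/(27Rb) and P_c = a/(27b²): a = 27 R² T_c²/(64 P_c).
a = 27×(0.08206)²×(330.0)²/(64×84.43) = 19800/5403.5 = 3.664 L²·atm/mol²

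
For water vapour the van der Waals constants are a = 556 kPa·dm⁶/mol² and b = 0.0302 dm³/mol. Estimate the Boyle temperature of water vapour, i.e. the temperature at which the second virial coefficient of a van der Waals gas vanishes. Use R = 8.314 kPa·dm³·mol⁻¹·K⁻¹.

T_B ≈ 2214 K

For a van der Waals gas the second virial coefficient B₂ = b − a/(RT) vanishes at T_B = a/(Rb).
T_B = 556/(8.314×0.0302) = 556/0.25108 = 2214 K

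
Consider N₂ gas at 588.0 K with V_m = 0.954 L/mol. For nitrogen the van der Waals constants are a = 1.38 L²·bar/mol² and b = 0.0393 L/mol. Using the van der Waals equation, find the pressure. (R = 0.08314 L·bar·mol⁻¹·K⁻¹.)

P = RT/(V_m − b) − a/V_m²
RT/(V_m − b) = (0.08314)(588.0)/(0.954 − 0.0393) = 48.886/0.91470 = 53.445 bar
a/V_m² = 1.38/(0.954)² = 1.5163 bar
P = 53.445 − 1.5163 = 51.93 bar

P ≈ 51.93 bar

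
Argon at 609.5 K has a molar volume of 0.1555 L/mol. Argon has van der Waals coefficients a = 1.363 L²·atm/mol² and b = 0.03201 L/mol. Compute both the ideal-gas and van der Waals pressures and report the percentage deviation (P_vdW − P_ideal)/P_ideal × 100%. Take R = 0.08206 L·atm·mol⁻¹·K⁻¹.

8.40 %

Ideal: P_ideal = RT/V_m = (0.08206)(609.5)/0.1555 = 321.644 atm
vdW: P = RT/(V_m − b) − a/V_m² = 50.0156/0.123490 − 1.363/0.0241803 = 405.017 − 56.3682 = 348.649 atm
% deviation = (348.649 − 321.644)/321.644 × 100% = 8.40%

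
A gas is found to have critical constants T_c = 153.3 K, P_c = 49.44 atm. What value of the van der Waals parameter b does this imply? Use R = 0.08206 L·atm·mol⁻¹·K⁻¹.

b ≈ 0.03181 L/mol

From T_c = 8a/(27Rb) and P_c = a/(27b²): b = R T_c/(8 P_c).
b = (0.08206)(153.3)/(8×49.44) = 12.580/395.52 = 0.03181 L/mol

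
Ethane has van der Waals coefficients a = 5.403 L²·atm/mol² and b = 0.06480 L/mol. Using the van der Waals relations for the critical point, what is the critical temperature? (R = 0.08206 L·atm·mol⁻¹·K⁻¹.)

T_c ≈ 301.1 K

For a van der Waals gas, T_c = 8a/(27Rb).
T_c = 8×5.403/(27×0.08206×0.06480) = 43.224/0.14357 = 301.1 K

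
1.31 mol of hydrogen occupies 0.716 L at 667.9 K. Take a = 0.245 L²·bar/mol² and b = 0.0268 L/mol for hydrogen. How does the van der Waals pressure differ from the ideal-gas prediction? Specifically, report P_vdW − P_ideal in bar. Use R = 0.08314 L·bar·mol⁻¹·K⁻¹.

Ideal: P_ideal = nRT/V = (1.31)(0.08314)(667.9)/0.716 = 101.597 bar
vdW: P = nRT/(V − nb) − a n²/V² = 72.7433/0.680892 − 0.420445/0.512656 = 106.835 − 0.820131 = 106.015 bar
ΔP = 106.015 − 101.597 = 4.42 bar

ΔP ≈ 4.42 bar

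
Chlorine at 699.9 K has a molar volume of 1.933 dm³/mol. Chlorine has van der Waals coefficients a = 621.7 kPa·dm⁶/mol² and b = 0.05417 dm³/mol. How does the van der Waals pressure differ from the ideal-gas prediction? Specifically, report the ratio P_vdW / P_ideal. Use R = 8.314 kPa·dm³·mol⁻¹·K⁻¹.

Ideal: P_ideal = RT/V_m = (8.314)(699.9)/1.933 = 3010.33 kPa
vdW: P = RT/(V_m − b) − a/V_m² = 5818.97/1.87883 − 621.7/3.73649 = 3097.12 − 166.386 = 2930.73 kPa
Ratio = 2930.73/3010.33 = 0.9736

P_vdW / P_ideal ≈ 0.9736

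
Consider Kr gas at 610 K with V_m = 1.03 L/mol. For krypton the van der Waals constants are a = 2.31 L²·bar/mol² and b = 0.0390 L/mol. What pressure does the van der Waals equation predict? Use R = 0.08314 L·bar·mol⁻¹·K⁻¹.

P = RT/(V_m − b) − a/V_m²
RT/(V_m − b) = (0.08314)(610)/(1.03 − 0.0390) = 50.715/0.99100 = 51.176 bar
a/V_m² = 2.31/(1.03)² = 2.1774 bar
P = 51.176 − 2.1774 = 49.00 bar

P ≈ 49.00 bar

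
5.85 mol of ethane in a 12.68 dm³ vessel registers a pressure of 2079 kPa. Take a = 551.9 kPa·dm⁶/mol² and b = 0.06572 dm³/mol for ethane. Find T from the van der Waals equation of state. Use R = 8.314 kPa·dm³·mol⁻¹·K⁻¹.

T ≈ 555.3 K

T = (P + a n²/V²)(V − nb)/(nR)
P + a n²/V² = 2079 + (551.9)(5.85)²/(12.68)² = 2196.5 kPa
V − nb = 12.68 − (5.85)(0.06572) = 12.296 dm³
T = (2196.5)(12.296)/((5.85)(8.314)) = 555.3 K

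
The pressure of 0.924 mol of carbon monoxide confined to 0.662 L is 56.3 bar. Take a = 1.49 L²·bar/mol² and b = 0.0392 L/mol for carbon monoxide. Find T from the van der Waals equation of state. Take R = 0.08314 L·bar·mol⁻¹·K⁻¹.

T = (P + a n²/V²)(V − nb)/(nR)
P + a n²/V² = 56.3 + (1.49)(0.924)²/(0.662)² = 59.203 bar
V − nb = 0.662 − (0.924)(0.0392) = 0.62578 L
T = (59.203)(0.62578)/((0.924)(0.08314)) = 482.3 K

T ≈ 482.3 K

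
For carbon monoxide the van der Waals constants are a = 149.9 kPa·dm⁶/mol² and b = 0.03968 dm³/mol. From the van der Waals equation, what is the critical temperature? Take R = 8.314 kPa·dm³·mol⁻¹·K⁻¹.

For a van der Waals gas, T_c = 8a/(27Rb).
T_c = 8×149.9/(27×8.314×0.03968) = 1199.2/8.9073 = 134.6 K

T_c ≈ 134.6 K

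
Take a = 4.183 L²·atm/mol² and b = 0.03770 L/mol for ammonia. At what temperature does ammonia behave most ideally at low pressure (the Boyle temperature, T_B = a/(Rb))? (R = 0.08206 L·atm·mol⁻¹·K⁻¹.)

For a van der Waals gas the second virial coefficient B₂ = b − a/(RT) vanishes at T_B = a/(Rb).
T_B = 4.183/(0.08206×0.03770) = 4.183/0.0030937 = 1352 K

T_B ≈ 1352 K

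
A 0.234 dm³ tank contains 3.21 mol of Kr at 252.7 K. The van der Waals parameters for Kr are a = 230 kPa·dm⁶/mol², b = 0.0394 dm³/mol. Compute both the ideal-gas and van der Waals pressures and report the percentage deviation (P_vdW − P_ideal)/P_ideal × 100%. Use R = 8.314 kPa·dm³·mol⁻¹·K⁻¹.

-32.55 %

Ideal: P_ideal = nRT/V = (3.21)(8.314)(252.7)/0.234 = 28820.7 kPa
vdW: P = nRT/(V − nb) − a n²/V² = 6744.04/0.107526 − 2369.94/0.0547560 = 62720.1 − 43281.8 = 19438.3 kPa
% deviation = (19438.3 − 28820.7)/28820.7 × 100% = -32.55%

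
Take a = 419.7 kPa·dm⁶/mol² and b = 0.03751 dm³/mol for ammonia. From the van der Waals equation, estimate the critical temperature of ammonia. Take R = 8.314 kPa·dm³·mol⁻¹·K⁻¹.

For a van der Waals gas, T_c = 8a/(27Rb).
T_c = 8×419.7/(27×8.314×0.03751) = 3357.6/8.4202 = 398.8 K

T_c ≈ 398.8 K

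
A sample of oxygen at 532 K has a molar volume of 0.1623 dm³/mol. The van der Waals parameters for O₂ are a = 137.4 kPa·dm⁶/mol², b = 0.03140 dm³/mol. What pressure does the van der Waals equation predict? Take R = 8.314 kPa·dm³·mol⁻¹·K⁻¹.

P ≈ 28573 kPa

P = RT/(V_m − b) − a/V_m²
RT/(V_m − b) = (8.314)(532)/(0.1623 − 0.03140) = 4423.0/0.13090 = 33789 kPa
a/V_m² = 137.4/(0.1623)² = 5216.1 kPa
P = 33789 − 5216.1 = 28573 kPa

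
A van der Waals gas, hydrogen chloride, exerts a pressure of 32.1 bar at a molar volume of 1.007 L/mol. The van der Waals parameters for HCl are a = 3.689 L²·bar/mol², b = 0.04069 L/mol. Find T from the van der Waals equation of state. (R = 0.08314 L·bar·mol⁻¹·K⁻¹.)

T ≈ 415.4 K

T = (P + a/V_m²)(V_m − b)/R
P + a/V_m² = 32.1 + 3.689/(1.007)² = 35.738 bar
V_m − b = 1.007 − 0.04069 = 0.96631 L/mol
T = (35.738)(0.96631)/0.08314 = 415.4 K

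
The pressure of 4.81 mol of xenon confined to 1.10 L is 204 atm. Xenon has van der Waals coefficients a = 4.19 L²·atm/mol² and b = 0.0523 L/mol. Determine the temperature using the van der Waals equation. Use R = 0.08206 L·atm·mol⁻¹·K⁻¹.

T = (P + a n²/V²)(V − nb)/(nR)
P + a n²/V² = 204 + (4.19)(4.81)²/(1.10)² = 284.12 atm
V − nb = 1.10 − (4.81)(0.0523) = 0.84844 L
T = (284.12)(0.84844)/((4.81)(0.08206)) = 610.7 K

T ≈ 610.7 K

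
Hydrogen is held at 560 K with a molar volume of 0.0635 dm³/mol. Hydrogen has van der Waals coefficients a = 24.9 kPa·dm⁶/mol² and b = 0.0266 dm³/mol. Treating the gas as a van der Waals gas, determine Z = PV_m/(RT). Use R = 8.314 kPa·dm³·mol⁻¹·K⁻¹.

Z ≈ 1.637

P = RT/(V_m − b) − a/V_m² = (8.314)(560)/(0.0635 − 0.0266) − 24.9/(0.0635)²
  = 4655.8/0.036900 − 6175.2 = 126173 − 6175.2 = 119998 kPa
Z = PV_m/(RT) = (119998)(0.0635)/((8.314)(560)) = 7619.9/4655.8 = 1.637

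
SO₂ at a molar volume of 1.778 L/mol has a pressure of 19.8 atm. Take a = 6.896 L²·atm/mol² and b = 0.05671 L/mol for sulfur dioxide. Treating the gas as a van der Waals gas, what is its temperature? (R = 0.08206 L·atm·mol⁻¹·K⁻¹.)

T ≈ 461.1 K

T = (P + a/V_m²)(V_m − b)/R
P + a/V_m² = 19.8 + 6.896/(1.778)² = 21.981 atm
V_m − b = 1.778 − 0.05671 = 1.7213 L/mol
T = (21.981)(1.7213)/0.08206 = 461.1 K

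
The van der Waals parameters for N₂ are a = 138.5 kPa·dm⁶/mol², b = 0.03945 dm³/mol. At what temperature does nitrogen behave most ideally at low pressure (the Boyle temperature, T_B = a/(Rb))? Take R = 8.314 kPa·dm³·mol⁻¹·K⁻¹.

For a van der Waals gas the second virial coefficient B₂ = b − a/(RT) vanishes at T_B = a/(Rb).
T_B = 138.5/(8.314×0.03945) = 138.5/0.32799 = 422.3 K

T_B ≈ 422.3 K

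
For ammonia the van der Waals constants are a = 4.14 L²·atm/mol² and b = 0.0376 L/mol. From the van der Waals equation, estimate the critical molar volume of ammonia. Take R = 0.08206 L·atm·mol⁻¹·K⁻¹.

For a van der Waals gas, V_m,c = 3b.
V_m,c = 3×0.0376 = 0.1128 L/mol

V_m,c ≈ 0.1128 L/mol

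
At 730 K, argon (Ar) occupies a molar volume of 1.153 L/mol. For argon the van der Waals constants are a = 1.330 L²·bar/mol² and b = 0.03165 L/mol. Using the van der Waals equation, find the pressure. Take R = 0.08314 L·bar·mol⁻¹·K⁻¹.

P ≈ 53.12 bar

P = RT/(V_m − b) − a/V_m²
RT/(V_m − b) = (0.08314)(730)/(1.153 − 0.03165) = 60.692/1.1214 = 54.122 bar
a/V_m² = 1.330/(1.153)² = 1.0004 bar
P = 54.122 − 1.0004 = 53.12 bar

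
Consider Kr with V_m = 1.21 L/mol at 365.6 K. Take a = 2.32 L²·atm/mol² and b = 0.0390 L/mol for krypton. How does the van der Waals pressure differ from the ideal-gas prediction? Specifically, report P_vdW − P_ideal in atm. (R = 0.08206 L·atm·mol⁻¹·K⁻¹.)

ΔP ≈ -0.759 atm

Ideal: P_ideal = RT/V_m = (0.08206)(365.6)/1.21 = 24.7943 atm
vdW: P = RT/(V_m − b) − a/V_m² = 30.0011/1.17100 − 2.32/1.46410 = 25.6201 − 1.58459 = 24.0355 atm
ΔP = 24.0355 − 24.7943 = -0.759 atm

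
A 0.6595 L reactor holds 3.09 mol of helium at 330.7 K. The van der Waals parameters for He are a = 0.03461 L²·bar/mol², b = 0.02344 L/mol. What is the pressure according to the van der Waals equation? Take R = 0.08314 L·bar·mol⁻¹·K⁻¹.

P ≈ 144.0 bar

P = nRT/(V − nb) − a n²/V²
nRT/(V − nb) = (3.09)(0.08314)(330.7)/(0.6595 − 3.09×0.02344) = 84.958/0.58707 = 144.72 bar
a n²/V² = (0.03461)(3.09)²/(0.6595)² = 0.75978 bar
P = 144.72 − 0.75978 = 144.0 bar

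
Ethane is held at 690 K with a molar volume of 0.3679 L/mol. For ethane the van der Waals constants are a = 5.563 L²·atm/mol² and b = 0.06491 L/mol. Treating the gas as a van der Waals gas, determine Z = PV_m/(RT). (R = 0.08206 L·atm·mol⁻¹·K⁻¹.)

P = RT/(V_m − b) − a/V_m² = (0.08206)(690)/(0.3679 − 0.06491) − 5.563/(0.3679)²
  = 56.621/0.30299 − 41.101 = 186.87 − 41.101 = 145.77 atm
Z = PV_m/(RT) = (145.77)(0.3679)/((0.08206)(690)) = 53.629/56.621 = 0.9472

Z ≈ 0.9472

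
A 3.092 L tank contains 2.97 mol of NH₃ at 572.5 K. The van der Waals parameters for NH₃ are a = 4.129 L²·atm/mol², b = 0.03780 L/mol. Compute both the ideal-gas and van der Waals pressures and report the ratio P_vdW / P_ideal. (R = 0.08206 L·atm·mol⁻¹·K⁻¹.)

P_vdW / P_ideal ≈ 0.9533

Ideal: P_ideal = nRT/V = (2.97)(0.08206)(572.5)/3.092 = 45.1257 atm
vdW: P = nRT/(V − nb) − a n²/V² = 139.529/2.97973 − 36.4215/9.56046 = 46.8261 − 3.80960 = 43.0165 atm
Ratio = 43.0165/45.1257 = 0.9533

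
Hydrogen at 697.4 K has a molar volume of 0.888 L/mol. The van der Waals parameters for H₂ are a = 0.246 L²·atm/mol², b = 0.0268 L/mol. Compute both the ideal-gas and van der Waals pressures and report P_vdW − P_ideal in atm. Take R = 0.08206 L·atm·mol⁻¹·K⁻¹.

Ideal: P_ideal = RT/V_m = (0.08206)(697.4)/0.888 = 64.4467 atm
vdW: P = RT/(V_m − b) − a/V_m² = 57.2286/0.861200 − 0.246/0.788544 = 66.4522 − 0.311967 = 66.1402 atm
ΔP = 66.1402 − 64.4467 = 1.694 atm

ΔP ≈ 1.694 atm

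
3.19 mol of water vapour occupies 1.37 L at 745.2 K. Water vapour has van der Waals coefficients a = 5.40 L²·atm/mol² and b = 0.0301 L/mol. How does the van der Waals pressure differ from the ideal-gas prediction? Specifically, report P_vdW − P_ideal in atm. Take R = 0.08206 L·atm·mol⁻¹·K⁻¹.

ΔP ≈ -18.55 atm

Ideal: P_ideal = nRT/V = (3.19)(0.08206)(745.2)/1.37 = 142.388 atm
vdW: P = nRT/(V − nb) − a n²/V² = 195.072/1.27398 − 54.9509/1.87690 = 153.120 − 29.2775 = 123.843 atm
ΔP = 123.843 − 142.388 = -18.55 atm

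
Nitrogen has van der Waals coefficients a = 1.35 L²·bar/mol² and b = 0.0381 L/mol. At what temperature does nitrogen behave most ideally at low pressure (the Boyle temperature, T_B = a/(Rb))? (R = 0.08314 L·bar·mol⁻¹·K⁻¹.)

For a van der Waals gas the second virial coefficient B₂ = b − a/(RT) vanishes at T_B = a/(Rb).
T_B = 1.35/(0.08314×0.0381) = 1.35/0.0031676 = 426.2 K

T_B ≈ 426.2 K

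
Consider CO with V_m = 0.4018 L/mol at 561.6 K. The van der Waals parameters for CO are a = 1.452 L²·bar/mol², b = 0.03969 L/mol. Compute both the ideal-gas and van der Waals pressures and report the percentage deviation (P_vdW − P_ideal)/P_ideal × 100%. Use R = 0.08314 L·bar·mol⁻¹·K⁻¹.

Ideal: P_ideal = RT/V_m = (0.08314)(561.6)/0.4018 = 116.206 bar
vdW: P = RT/(V_m − b) − a/V_m² = 46.6914/0.362110 − 1.452/0.161443 = 128.943 − 8.99389 = 119.949 bar
% deviation = (119.949 − 116.206)/116.206 × 100% = 3.22%

3.22 %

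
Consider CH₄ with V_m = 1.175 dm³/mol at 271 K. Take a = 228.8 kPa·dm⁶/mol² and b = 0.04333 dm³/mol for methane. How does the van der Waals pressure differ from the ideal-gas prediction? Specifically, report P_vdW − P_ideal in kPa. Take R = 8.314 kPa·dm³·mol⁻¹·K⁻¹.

Ideal: P_ideal = RT/V_m = (8.314)(271)/1.175 = 1917.53 kPa
vdW: P = RT/(V_m − b) − a/V_m² = 2253.09/1.13167 − 228.8/1.38063 = 1990.94 − 165.721 = 1825.22 kPa
ΔP = 1825.22 − 1917.53 = -92.3 kPa

ΔP ≈ -92.3 kPa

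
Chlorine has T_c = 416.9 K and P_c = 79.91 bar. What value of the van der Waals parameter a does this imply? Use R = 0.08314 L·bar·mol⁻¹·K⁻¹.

a ≈ 6.343 L²·bar/mol²

From T_c = 8a/(27Rb) and P_c = a/(27b²): a = 27 R² T_c²/(64 P_c).
a = 27×(0.08314)²×(416.9)²/(64×79.91) = 32438/5114.2 = 6.343 L²·bar/mol²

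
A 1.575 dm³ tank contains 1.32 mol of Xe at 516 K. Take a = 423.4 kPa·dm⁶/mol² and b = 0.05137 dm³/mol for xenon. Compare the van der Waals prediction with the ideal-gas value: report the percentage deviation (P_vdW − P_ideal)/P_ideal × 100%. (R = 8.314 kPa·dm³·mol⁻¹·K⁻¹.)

-3.77 %

Ideal: P_ideal = nRT/V = (1.32)(8.314)(516)/1.575 = 3595.45 kPa
vdW: P = nRT/(V − nb) − a n²/V² = 5662.83/1.50719 − 737.732/2.48063 = 3757.21 − 297.397 = 3459.81 kPa
% deviation = (3459.81 − 3595.45)/3595.45 × 100% = -3.77%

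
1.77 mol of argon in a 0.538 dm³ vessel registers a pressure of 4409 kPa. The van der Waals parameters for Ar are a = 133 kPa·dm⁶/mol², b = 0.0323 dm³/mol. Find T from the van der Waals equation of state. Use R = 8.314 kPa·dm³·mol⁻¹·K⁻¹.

T ≈ 191.1 K

T = (P + a n²/V²)(V − nb)/(nR)
P + a n²/V² = 4409 + (133)(1.77)²/(0.538)² = 5848.6 kPa
V − nb = 0.538 − (1.77)(0.0323) = 0.48083 dm³
T = (5848.6)(0.48083)/((1.77)(8.314)) = 191.1 K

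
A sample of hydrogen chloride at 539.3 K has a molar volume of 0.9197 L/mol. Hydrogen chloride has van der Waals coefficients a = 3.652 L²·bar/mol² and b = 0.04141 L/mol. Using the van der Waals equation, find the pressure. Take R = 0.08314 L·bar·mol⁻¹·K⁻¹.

P ≈ 46.73 bar

P = RT/(V_m − b) − a/V_m²
RT/(V_m − b) = (0.08314)(539.3)/(0.9197 − 0.04141) = 44.837/0.87829 = 51.050 bar
a/V_m² = 3.652/(0.9197)² = 4.3176 bar
P = 51.050 − 4.3176 = 46.73 bar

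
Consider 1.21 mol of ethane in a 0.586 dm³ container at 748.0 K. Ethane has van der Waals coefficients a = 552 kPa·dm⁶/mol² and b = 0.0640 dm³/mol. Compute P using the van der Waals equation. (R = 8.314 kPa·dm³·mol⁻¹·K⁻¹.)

P = nRT/(V − nb) − a n²/V²
nRT/(V − nb) = (1.21)(8.314)(748.0)/(0.586 − 1.21×0.0640) = 7524.8/0.50856 = 14796 kPa
a n²/V² = (552)(1.21)²/(0.586)² = 2353.5 kPa
P = 14796 − 2353.5 = 12443 kPa

P ≈ 12443 kPa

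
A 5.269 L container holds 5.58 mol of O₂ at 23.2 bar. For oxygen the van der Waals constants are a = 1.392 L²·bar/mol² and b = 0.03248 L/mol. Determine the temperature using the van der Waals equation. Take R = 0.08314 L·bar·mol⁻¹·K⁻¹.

T = (P + a n²/V²)(V − nb)/(nR)
P + a n²/V² = 23.2 + (1.392)(5.58)²/(5.269)² = 24.761 bar
V − nb = 5.269 − (5.58)(0.03248) = 5.0878 L
T = (24.761)(5.0878)/((5.58)(0.08314)) = 271.6 K

T ≈ 271.6 K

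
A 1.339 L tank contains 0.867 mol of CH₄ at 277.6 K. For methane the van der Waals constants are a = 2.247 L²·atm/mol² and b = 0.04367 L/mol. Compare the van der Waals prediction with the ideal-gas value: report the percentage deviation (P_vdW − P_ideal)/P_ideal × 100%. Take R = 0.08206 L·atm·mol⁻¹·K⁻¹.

Ideal: P_ideal = nRT/V = (0.867)(0.08206)(277.6)/1.339 = 14.7499 atm
vdW: P = nRT/(V − nb) − a n²/V² = 19.7501/1.30114 − 1.68905/1.79292 = 15.1791 − 0.942067 = 14.2370 atm
% deviation = (14.2370 − 14.7499)/14.7499 × 100% = -3.48%

-3.48 %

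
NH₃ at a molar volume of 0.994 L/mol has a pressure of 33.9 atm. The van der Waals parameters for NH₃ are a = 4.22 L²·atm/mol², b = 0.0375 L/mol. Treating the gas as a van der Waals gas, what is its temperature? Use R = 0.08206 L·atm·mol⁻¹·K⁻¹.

T = (P + a/V_m²)(V_m − b)/R
P + a/V_m² = 33.9 + 4.22/(0.994)² = 38.171 atm
V_m − b = 0.994 − 0.0375 = 0.95650 L/mol
T = (38.171)(0.95650)/0.08206 = 444.9 K

T ≈ 444.9 K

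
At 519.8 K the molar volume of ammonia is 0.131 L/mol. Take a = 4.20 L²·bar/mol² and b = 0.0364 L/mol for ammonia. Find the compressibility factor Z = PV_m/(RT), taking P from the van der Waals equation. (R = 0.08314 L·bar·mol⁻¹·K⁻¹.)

P = RT/(V_m − b) − a/V_m² = (0.08314)(519.8)/(0.131 − 0.0364) − 4.20/(0.131)²
  = 43.216/0.094600 − 244.74 = 456.83 − 244.74 = 212.09 bar
Z = PV_m/(RT) = (212.09)(0.131)/((0.08314)(519.8)) = 27.784/43.216 = 0.6429

Z ≈ 0.6429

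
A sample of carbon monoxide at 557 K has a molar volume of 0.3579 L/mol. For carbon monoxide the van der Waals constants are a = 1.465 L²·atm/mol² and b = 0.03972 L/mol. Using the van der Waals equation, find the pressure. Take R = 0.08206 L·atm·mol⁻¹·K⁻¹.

P ≈ 132.2 atm

P = RT/(V_m − b) − a/V_m²
RT/(V_m − b) = (0.08206)(557)/(0.3579 − 0.03972) = 45.707/0.31818 = 143.65 atm
a/V_m² = 1.465/(0.3579)² = 11.437 atm
P = 143.65 − 11.437 = 132.2 atm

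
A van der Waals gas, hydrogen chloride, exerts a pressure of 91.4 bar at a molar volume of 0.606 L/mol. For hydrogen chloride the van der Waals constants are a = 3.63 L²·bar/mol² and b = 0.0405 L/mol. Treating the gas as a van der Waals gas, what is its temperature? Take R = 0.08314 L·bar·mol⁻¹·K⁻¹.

T ≈ 688.9 K

T = (P + a/V_m²)(V_m − b)/R
P + a/V_m² = 91.4 + 3.63/(0.606)² = 101.28 bar
V_m − b = 0.606 − 0.0405 = 0.56550 L/mol
T = (101.28)(0.56550)/0.08314 = 688.9 K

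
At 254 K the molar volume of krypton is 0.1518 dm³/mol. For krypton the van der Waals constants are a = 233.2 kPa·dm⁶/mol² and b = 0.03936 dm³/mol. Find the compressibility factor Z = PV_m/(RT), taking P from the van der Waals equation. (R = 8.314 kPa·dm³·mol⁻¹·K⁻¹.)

Z ≈ 0.6226

P = RT/(V_m − b) − a/V_m² = (8.314)(254)/(0.1518 − 0.03936) − 233.2/(0.1518)²
  = 2111.8/0.11244 − 10120 = 18782 − 10120 = 8662 kPa
Z = PV_m/(RT) = (8662)(0.1518)/((8.314)(254)) = 1314.9/2111.8 = 0.6226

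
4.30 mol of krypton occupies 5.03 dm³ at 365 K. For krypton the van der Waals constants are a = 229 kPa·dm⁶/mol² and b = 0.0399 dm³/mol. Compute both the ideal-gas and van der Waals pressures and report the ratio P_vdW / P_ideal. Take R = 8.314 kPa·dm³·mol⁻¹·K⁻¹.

Ideal: P_ideal = nRT/V = (4.30)(8.314)(365)/5.03 = 2594.20 kPa
vdW: P = nRT/(V − nb) − a n²/V² = 13048.8/4.85843 − 4234.21/25.3009 = 2685.81 − 167.354 = 2518.46 kPa
Ratio = 2518.46/2594.20 = 0.9708

P_vdW / P_ideal ≈ 0.9708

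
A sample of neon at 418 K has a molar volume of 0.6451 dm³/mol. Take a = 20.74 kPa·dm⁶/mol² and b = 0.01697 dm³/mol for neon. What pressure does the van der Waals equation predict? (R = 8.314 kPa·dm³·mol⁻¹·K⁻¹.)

P = RT/(V_m − b) − a/V_m²
RT/(V_m − b) = (8.314)(418)/(0.6451 − 0.01697) = 3475.3/0.62813 = 5532.8 kPa
a/V_m² = 20.74/(0.6451)² = 49.837 kPa
P = 5532.8 − 49.837 = 5483 kPa

P ≈ 5483 kPa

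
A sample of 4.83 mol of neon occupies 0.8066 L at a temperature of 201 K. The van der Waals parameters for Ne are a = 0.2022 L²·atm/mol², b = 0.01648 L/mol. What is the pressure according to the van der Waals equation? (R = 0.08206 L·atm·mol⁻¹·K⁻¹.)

P = nRT/(V − nb) − a n²/V²
nRT/(V − nb) = (4.83)(0.08206)(201)/(0.8066 − 4.83×0.01648) = 79.666/0.72700 = 109.58 atm
a n²/V² = (0.2022)(4.83)²/(0.8066)² = 7.2504 atm
P = 109.58 − 7.2504 = 102.3 atm

P ≈ 102.3 atm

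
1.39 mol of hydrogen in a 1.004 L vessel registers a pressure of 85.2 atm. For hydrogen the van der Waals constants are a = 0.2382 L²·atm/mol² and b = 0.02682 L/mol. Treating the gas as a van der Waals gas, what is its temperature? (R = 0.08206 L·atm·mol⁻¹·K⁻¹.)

T = (P + a n²/V²)(V − nb)/(nR)
P + a n²/V² = 85.2 + (0.2382)(1.39)²/(1.004)² = 85.657 atm
V − nb = 1.004 − (1.39)(0.02682) = 0.96672 L
T = (85.657)(0.96672)/((1.39)(0.08206)) = 726.0 K

T ≈ 726.0 K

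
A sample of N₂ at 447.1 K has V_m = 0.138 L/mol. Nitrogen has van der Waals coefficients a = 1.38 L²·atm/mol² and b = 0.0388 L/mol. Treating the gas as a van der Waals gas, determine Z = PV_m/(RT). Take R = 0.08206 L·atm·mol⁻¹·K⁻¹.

Z ≈ 1.119

P = RT/(V_m − b) − a/V_m² = (0.08206)(447.1)/(0.138 − 0.0388) − 1.38/(0.138)²
  = 36.689/0.099200 − 72.464 = 369.85 − 72.464 = 297.39 atm
Z = PV_m/(RT) = (297.39)(0.138)/((0.08206)(447.1)) = 41.040/36.689 = 1.119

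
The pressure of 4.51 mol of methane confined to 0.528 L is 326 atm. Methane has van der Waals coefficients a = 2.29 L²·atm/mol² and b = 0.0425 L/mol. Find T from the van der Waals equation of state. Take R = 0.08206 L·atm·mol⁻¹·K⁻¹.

T = (P + a n²/V²)(V − nb)/(nR)
P + a n²/V² = 326 + (2.29)(4.51)²/(0.528)² = 493.08 atm
V − nb = 0.528 − (4.51)(0.0425) = 0.33633 L
T = (493.08)(0.33633)/((4.51)(0.08206)) = 448.1 K

T ≈ 448.1 K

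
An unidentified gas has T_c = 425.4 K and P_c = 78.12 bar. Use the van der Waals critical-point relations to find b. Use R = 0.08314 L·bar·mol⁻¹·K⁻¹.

From T_c = 8a/(27Rb) and P_c = a/(27b²): b = R T_c/(8 P_c).
b = (0.08314)(425.4)/(8×78.12) = 35.368/624.96 = 0.05659 L/mol

b ≈ 0.05659 L/mol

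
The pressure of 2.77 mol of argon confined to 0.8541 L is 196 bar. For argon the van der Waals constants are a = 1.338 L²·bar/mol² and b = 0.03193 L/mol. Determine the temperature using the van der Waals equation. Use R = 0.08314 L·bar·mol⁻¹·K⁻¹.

T = (P + a n²/V²)(V − nb)/(nR)
P + a n²/V² = 196 + (1.338)(2.77)²/(0.8541)² = 210.07 bar
V − nb = 0.8541 − (2.77)(0.03193) = 0.76565 L
T = (210.07)(0.76565)/((2.77)(0.08314)) = 698.4 K

T ≈ 698.4 K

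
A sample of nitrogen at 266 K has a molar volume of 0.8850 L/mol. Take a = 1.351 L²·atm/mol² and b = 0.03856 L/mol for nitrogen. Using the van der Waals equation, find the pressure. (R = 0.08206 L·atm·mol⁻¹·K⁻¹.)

P = RT/(V_m − b) − a/V_m²
RT/(V_m − b) = (0.08206)(266)/(0.8850 − 0.03856) = 21.828/0.84644 = 25.788 atm
a/V_m² = 1.351/(0.8850)² = 1.7249 atm
P = 25.788 − 1.7249 = 24.06 atm

P ≈ 24.06 atm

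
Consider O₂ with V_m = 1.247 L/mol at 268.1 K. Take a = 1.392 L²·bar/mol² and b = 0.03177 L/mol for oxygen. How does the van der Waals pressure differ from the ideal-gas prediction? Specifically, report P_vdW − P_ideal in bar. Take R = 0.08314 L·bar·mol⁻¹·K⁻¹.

ΔP ≈ -0.428 bar

Ideal: P_ideal = RT/V_m = (0.08314)(268.1)/1.247 = 17.8748 bar
vdW: P = RT/(V_m − b) − a/V_m² = 22.2898/1.21523 − 1.392/1.55501 = 18.3420 − 0.895171 = 17.4468 bar
ΔP = 17.4468 − 17.8748 = -0.428 bar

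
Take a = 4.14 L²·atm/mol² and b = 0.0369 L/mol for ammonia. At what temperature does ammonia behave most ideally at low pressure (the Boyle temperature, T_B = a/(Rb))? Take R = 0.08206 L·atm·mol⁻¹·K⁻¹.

For a van der Waals gas the second virial coefficient B₂ = b − a/(RT) vanishes at T_B = a/(Rb).
T_B = 4.14/(0.08206×0.0369) = 4.14/0.0030280 = 1367 K

T_B ≈ 1367 K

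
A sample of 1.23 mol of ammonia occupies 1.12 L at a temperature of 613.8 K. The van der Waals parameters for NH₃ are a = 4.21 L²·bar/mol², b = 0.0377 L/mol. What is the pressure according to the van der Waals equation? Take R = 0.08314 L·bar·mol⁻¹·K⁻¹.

P = nRT/(V − nb) − a n²/V²
nRT/(V − nb) = (1.23)(0.08314)(613.8)/(1.12 − 1.23×0.0377) = 62.769/1.0736 = 58.466 bar
a n²/V² = (4.21)(1.23)²/(1.12)² = 5.0776 bar
P = 58.466 − 5.0776 = 53.39 bar

P ≈ 53.39 bar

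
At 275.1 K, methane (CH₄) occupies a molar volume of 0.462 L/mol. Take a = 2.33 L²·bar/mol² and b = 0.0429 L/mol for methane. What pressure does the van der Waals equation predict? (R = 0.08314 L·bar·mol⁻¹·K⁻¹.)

P ≈ 43.66 bar

P = RT/(V_m − b) − a/V_m²
RT/(V_m − b) = (0.08314)(275.1)/(0.462 − 0.0429) = 22.872/0.41910 = 54.574 bar
a/V_m² = 2.33/(0.462)² = 10.916 bar
P = 54.574 − 10.916 = 43.66 bar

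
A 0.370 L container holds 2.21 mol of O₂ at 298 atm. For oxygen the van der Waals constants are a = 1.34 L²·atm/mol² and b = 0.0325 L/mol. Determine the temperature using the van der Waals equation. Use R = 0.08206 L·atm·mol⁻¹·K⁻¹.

T ≈ 568.6 K

T = (P + a n²/V²)(V − nb)/(nR)
P + a n²/V² = 298 + (1.34)(2.21)²/(0.370)² = 345.81 atm
V − nb = 0.370 − (2.21)(0.0325) = 0.29818 L
T = (345.81)(0.29818)/((2.21)(0.08206)) = 568.6 K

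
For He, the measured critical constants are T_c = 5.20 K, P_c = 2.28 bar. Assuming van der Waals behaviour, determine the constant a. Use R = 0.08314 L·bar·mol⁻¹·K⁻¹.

From T_c = 8a/(27Rb) and P_c = a/(27b²): a = 27 R² T_c²/(64 P_c).
a = 27×(0.08314)²×(5.20)²/(64×2.28) = 5.0465/145.92 = 0.03458 L²·bar/mol²

a ≈ 0.03458 L²·bar/mol²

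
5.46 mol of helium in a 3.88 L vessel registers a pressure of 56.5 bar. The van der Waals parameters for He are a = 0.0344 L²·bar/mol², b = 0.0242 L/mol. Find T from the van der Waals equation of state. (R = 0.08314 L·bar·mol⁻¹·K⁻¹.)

T ≈ 467.0 K

T = (P + a n²/V²)(V − nb)/(nR)
P + a n²/V² = 56.5 + (0.0344)(5.46)²/(3.88)² = 56.568 bar
V − nb = 3.88 − (5.46)(0.0242) = 3.7479 L
T = (56.568)(3.7479)/((5.46)(0.08314)) = 467.0 K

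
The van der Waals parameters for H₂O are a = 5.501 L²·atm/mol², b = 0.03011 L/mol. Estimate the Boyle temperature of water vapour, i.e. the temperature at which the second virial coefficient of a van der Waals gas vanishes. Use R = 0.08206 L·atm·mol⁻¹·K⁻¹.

For a van der Waals gas the second virial coefficient B₂ = b − a/(RT) vanishes at T_B = a/(Rb).
T_B = 5.501/(0.08206×0.03011) = 5.501/0.0024708 = 2226 K

T_B ≈ 2226 K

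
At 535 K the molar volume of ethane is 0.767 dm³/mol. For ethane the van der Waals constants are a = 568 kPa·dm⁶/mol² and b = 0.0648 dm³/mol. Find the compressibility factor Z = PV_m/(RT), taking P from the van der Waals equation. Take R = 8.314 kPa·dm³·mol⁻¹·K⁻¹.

Z ≈ 0.9258

P = RT/(V_m − b) − a/V_m² = (8.314)(535)/(0.767 − 0.0648) − 568/(0.767)²
  = 4448.0/0.70220 − 965.51 = 6334.4 − 965.51 = 5368.9 kPa
Z = PV_m/(RT) = (5368.9)(0.767)/((8.314)(535)) = 4117.9/4448.0 = 0.9258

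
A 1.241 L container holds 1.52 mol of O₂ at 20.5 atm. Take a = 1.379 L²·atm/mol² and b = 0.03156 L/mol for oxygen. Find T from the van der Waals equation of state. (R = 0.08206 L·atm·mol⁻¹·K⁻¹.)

T ≈ 215.9 K

T = (P + a n²/V²)(V − nb)/(nR)
P + a n²/V² = 20.5 + (1.379)(1.52)²/(1.241)² = 22.569 atm
V − nb = 1.241 − (1.52)(0.03156) = 1.1930 L
T = (22.569)(1.1930)/((1.52)(0.08206)) = 215.9 K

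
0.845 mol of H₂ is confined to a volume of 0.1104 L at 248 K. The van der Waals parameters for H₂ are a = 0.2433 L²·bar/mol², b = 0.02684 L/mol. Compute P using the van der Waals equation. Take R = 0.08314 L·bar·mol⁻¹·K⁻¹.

P = nRT/(V − nb) − a n²/V²
nRT/(V − nb) = (0.845)(0.08314)(248)/(0.1104 − 0.845×0.02684) = 17.423/0.087720 = 198.62 bar
a n²/V² = (0.2433)(0.845)²/(0.1104)² = 14.253 bar
P = 198.62 − 14.253 = 184.4 bar

P ≈ 184.4 bar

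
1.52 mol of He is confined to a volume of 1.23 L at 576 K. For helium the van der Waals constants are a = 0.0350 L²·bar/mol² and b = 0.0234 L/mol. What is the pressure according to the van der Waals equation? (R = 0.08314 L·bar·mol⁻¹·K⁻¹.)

P = nRT/(V − nb) − a n²/V²
nRT/(V − nb) = (1.52)(0.08314)(576)/(1.23 − 1.52×0.0234) = 72.791/1.1944 = 60.944 bar
a n²/V² = (0.0350)(1.52)²/(1.23)² = 0.053450 bar
P = 60.944 − 0.053450 = 60.89 bar

P ≈ 60.89 bar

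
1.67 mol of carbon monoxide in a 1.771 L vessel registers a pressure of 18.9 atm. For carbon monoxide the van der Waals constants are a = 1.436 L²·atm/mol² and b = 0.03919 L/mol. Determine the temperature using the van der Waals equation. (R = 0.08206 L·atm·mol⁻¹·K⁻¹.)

T ≈ 251.1 K

T = (P + a n²/V²)(V − nb)/(nR)
P + a n²/V² = 18.9 + (1.436)(1.67)²/(1.771)² = 20.177 atm
V − nb = 1.771 − (1.67)(0.03919) = 1.7056 L
T = (20.177)(1.7056)/((1.67)(0.08206)) = 251.1 K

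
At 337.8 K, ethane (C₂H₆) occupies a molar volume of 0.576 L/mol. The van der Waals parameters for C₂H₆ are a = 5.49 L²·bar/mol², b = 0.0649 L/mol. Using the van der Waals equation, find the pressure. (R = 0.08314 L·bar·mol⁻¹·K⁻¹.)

P = RT/(V_m − b) − a/V_m²
RT/(V_m − b) = (0.08314)(337.8)/(0.576 − 0.0649) = 28.085/0.51110 = 54.950 bar
a/V_m² = 5.49/(0.576)² = 16.547 bar
P = 54.950 − 16.547 = 38.40 bar

P ≈ 38.40 bar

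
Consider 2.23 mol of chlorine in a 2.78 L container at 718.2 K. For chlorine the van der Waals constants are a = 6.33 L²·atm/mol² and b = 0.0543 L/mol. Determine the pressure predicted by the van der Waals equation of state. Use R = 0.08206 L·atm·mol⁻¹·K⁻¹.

P ≈ 45.36 atm

P = nRT/(V − nb) − a n²/V²
nRT/(V − nb) = (2.23)(0.08206)(718.2)/(2.78 − 2.23×0.0543) = 131.43/2.6589 = 49.430 atm
a n²/V² = (6.33)(2.23)²/(2.78)² = 4.0731 atm
P = 49.430 − 4.0731 = 45.36 atm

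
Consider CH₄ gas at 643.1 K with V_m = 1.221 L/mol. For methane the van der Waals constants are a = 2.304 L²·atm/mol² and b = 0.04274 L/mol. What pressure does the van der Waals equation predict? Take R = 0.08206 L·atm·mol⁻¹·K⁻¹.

P ≈ 43.24 atm

P = RT/(V_m − b) − a/V_m²
RT/(V_m − b) = (0.08206)(643.1)/(1.221 − 0.04274) = 52.773/1.1783 = 44.787 atm
a/V_m² = 2.304/(1.221)² = 1.5454 atm
P = 44.787 − 1.5454 = 43.24 atm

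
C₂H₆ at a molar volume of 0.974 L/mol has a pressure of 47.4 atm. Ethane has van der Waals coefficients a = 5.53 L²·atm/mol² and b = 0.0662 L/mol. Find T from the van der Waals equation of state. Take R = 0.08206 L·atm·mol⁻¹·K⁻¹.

T ≈ 588.9 K

T = (P + a/V_m²)(V_m − b)/R
P + a/V_m² = 47.4 + 5.53/(0.974)² = 53.229 atm
V_m − b = 0.974 − 0.0662 = 0.90780 L/mol
T = (53.229)(0.90780)/0.08206 = 588.9 K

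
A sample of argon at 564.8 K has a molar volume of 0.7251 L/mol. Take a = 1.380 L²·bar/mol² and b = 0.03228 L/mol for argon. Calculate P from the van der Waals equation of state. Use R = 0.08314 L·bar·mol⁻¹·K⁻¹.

P ≈ 65.15 bar

P = RT/(V_m − b) − a/V_m²
RT/(V_m − b) = (0.08314)(564.8)/(0.7251 − 0.03228) = 46.957/0.69282 = 67.777 bar
a/V_m² = 1.380/(0.7251)² = 2.6247 bar
P = 67.777 − 2.6247 = 65.15 bar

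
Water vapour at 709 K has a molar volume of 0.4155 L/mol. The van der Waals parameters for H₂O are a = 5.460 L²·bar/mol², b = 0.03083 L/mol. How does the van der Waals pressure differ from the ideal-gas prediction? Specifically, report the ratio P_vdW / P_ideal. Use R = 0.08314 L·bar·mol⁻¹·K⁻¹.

P_vdW / P_ideal ≈ 0.8572

Ideal: P_ideal = RT/V_m = (0.08314)(709)/0.4155 = 141.868 bar
vdW: P = RT/(V_m − b) − a/V_m² = 58.9463/0.384670 − 5.460/0.172640 = 153.239 − 31.6265 = 121.613 bar
Ratio = 121.613/141.868 = 0.8572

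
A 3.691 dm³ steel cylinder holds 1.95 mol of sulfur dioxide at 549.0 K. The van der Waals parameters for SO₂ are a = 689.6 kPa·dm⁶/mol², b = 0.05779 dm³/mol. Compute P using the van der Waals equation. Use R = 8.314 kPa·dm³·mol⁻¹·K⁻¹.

P ≈ 2295 kPa

P = nRT/(V − nb) − a n²/V²
nRT/(V − nb) = (1.95)(8.314)(549.0)/(3.691 − 1.95×0.05779) = 8900.6/3.5783 = 2487.4 kPa
a n²/V² = (689.6)(1.95)²/(3.691)² = 192.48 kPa
P = 2487.4 − 192.48 = 2295 kPa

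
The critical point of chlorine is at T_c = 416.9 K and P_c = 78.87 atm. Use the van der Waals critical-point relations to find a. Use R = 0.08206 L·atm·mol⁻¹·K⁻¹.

a ≈ 6.260 L²·atm/mol²

From T_c = 8a/(27Rb) and P_c = a/(27b²): a = 27 R² T_c²/(64 P_c).
a = 27×(0.08206)²×(416.9)²/(64×78.87) = 31600/5047.7 = 6.260 L²·atm/mol²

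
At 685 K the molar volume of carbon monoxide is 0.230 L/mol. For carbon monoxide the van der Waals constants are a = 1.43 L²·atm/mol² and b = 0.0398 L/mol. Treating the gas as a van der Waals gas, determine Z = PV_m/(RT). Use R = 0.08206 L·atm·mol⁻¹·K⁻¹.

Z ≈ 1.099

P = RT/(V_m − b) − a/V_m² = (0.08206)(685)/(0.230 − 0.0398) − 1.43/(0.230)²
  = 56.211/0.19020 − 27.032 = 295.54 − 27.032 = 268.51 atm
Z = PV_m/(RT) = (268.51)(0.230)/((0.08206)(685)) = 61.757/56.211 = 1.099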